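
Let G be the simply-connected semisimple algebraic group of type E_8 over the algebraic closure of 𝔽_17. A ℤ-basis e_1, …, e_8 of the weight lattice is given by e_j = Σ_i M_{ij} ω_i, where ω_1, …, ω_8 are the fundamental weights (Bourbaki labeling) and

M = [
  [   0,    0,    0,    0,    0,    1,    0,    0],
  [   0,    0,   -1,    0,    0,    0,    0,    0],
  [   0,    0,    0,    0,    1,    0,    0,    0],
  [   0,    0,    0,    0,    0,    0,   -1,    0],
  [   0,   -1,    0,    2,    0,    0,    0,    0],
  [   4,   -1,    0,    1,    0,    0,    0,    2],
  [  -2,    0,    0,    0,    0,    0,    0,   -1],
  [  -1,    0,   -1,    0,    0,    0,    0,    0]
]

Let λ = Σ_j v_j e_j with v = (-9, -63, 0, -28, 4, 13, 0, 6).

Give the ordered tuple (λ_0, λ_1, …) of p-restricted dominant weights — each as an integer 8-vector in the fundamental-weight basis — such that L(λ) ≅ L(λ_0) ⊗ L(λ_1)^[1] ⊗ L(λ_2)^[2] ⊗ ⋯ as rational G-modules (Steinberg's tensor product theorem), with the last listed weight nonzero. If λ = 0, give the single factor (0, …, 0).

Converting to the ω-basis (c_i = row i of M dotted with v = (-9, -63, 0, -28, 4, 13, 0, 6)):
  c_1 = (0)·(-9) + (0)·(-63) + 0·0 + (0)·(-28) + 0·4 + 1·13 + 0·0 + 0·6 = 13
  c_2 = (0)·(-9) + (0)·(-63) + (-1)·(0) + (0)·(-28) + 0·4 + 0·13 + 0·0 + 0·6 = 0
  c_3 = (0)·(-9) + (0)·(-63) + 0·0 + (0)·(-28) + 1·4 + 0·13 + 0·0 + 0·6 = 4
  c_4 = (0)·(-9) + (0)·(-63) + 0·0 + (0)·(-28) + 0·4 + 0·13 + (-1)·(0) + 0·6 = 0
  c_5 = (0)·(-9) + (-1)·(-63) + 0·0 + (2)·(-28) + 0·4 + 0·13 + 0·0 + 0·6 = 7
  c_6 = (4)·(-9) + (-1)·(-63) + 0·0 + (1)·(-28) + 0·4 + 0·13 + 0·0 + 2·6 = 11
  c_7 = (-2)·(-9) + (0)·(-63) + 0·0 + (0)·(-28) + 0·4 + 0·13 + 0·0 + (-1)·(6) = 12
  c_8 = (-1)·(-9) + (0)·(-63) + (-1)·(0) + (0)·(-28) + 0·4 + 0·13 + 0·0 + 0·6 = 9
Writing each c_i in base p = 17:
  c_1 = 13 = 13·17^0
  c_2 = 0
  c_3 = 4 = 4·17^0
  c_4 = 0
  c_5 = 7 = 7·17^0
  c_6 = 11 = 11·17^0
  c_7 = 12 = 12·17^0
  c_8 = 9 = 9·17^0
λ_0 = (13, 0, 4, 0, 7, 11, 12, 9)

((13, 0, 4, 0, 7, 11, 12, 9),)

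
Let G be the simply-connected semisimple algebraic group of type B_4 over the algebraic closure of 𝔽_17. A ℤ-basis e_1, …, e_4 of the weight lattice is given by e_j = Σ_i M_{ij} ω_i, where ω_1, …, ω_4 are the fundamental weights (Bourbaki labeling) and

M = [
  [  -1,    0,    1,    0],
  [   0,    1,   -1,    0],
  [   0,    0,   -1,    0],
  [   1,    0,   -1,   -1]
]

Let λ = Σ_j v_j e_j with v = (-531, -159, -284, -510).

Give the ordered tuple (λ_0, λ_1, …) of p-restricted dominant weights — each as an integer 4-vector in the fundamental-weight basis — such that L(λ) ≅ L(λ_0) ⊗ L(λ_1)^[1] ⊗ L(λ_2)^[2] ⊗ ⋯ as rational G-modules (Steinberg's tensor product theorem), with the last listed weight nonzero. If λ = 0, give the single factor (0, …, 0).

Change of basis e → ω: c = M·v where v = (-531, -159, -284, -510):
  c_1 = -1*-531 + 0*-159 + 1*-284 + 0*-510 = 247
  c_2 = 0*-531 + 1*-159 + -1*-284 + 0*-510 = 125
  c_3 = 0*-531 + 0*-159 + -1*-284 + 0*-510 = 284
  c_4 = 1*-531 + 0*-159 + -1*-284 + -1*-510 = 263
Expand coordinatewise in base 17:
  c_1 = 247 = 9·17^0 + 14·17^1
  c_2 = 125 = 6·17^0 + 7·17^1
  c_3 = 284 = 12·17^0 + 16·17^1
  c_4 = 263 = 8·17^0 + 15·17^1
λ_0 = (9, 6, 12, 8)
λ_1 = (14, 7, 16, 15)

((9, 6, 12, 8), (14, 7, 16, 15))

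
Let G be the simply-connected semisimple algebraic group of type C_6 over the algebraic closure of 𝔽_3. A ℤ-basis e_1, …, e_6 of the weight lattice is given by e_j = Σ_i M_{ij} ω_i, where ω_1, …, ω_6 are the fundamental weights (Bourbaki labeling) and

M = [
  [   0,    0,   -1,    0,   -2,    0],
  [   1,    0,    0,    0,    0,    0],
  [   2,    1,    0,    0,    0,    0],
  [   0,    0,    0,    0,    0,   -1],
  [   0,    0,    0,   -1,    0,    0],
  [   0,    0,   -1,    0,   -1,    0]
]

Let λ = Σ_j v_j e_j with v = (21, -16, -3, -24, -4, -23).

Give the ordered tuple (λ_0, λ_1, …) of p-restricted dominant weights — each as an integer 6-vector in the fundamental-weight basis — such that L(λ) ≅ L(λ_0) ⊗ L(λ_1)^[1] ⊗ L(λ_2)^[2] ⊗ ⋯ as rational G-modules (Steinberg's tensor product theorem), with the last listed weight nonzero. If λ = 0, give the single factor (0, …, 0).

ω-coordinates c = M·v, v = (21, -16, -3, -24, -4, -23):
  c_1 = (0)·(21) + (0)·(-16) + (-1)·(-3) + (0)·(-24) + (-2)·(-4) + (0)·(-23) = 11
  c_2 = (1)·(21) + (0)·(-16) + (0)·(-3) + (0)·(-24) + (0)·(-4) + (0)·(-23) = 21
  c_3 = (2)·(21) + (1)·(-16) + (0)·(-3) + (0)·(-24) + (0)·(-4) + (0)·(-23) = 26
  c_4 = (0)·(21) + (0)·(-16) + (0)·(-3) + (0)·(-24) + (0)·(-4) + (-1)·(-23) = 23
  c_5 = (0)·(21) + (0)·(-16) + (0)·(-3) + (-1)·(-24) + (0)·(-4) + (0)·(-23) = 24
  c_6 = (0)·(21) + (0)·(-16) + (-1)·(-3) + (0)·(-24) + (-1)·(-4) + (0)·(-23) = 7
Expand coordinatewise in base 3:
  c_1 = 11 = 2·3^0 + 0·3^1 + 1·3^2
  c_2 = 21 = 0·3^0 + 1·3^1 + 2·3^2
  c_3 = 26 = 2·3^0 + 2·3^1 + 2·3^2
  c_4 = 23 = 2·3^0 + 1·3^1 + 2·3^2
  c_5 = 24 = 0·3^0 + 2·3^1 + 2·3^2
  c_6 = 7 = 1·3^0 + 2·3^1
Factor λ_0 = (2, 0, 2, 2, 0, 1)
Factor λ_1 = (0, 1, 2, 1, 2, 2)
Factor λ_2 = (1, 2, 2, 2, 2, 0)

((2, 0, 2, 2, 0, 1), (0, 1, 2, 1, 2, 2), (1, 2, 2, 2, 2, 0))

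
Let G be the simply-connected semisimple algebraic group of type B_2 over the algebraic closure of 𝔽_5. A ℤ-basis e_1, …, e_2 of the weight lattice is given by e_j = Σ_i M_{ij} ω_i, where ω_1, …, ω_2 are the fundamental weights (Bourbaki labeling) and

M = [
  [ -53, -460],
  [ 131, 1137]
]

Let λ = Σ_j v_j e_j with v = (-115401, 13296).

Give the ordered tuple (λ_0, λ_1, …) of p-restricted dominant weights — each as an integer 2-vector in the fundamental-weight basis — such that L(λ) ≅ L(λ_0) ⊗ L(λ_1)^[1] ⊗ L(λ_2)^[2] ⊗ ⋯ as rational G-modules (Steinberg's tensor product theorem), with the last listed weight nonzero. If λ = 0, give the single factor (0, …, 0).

((3, 1), (3, 4), (3, 0))

Compute c_i = Σ_j M_{ij} v_j with v = (-115401, 13296):
  c_1 = (-53)·(-115401) + (-460)·(13296) = 93
  c_2 = (131)·(-115401) + (1137)·(13296) = 21
Base-5 expansion of each c_i:
  c_1 = 93 = 3·5^0 + 3·5^1 + 3·5^2
  c_2 = 21 = 1·5^0 + 4·5^1
p-restricted factor λ_0 = (3, 1)
p-restricted factor λ_1 = (3, 4)
p-restricted factor λ_2 = (3, 0)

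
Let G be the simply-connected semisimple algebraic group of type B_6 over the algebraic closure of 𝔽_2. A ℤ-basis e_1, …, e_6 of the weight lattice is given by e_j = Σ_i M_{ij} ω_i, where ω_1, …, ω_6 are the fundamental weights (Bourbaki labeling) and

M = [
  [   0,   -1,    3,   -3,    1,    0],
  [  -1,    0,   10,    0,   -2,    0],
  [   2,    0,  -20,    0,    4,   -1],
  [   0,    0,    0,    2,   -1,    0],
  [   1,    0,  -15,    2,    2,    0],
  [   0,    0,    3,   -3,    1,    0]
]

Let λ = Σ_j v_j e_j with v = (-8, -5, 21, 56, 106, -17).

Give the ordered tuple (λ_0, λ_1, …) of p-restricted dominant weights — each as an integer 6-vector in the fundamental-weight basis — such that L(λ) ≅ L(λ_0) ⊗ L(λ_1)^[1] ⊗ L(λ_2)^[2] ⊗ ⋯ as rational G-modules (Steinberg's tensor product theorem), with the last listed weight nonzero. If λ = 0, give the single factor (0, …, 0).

In the fundamental-weight basis, λ has coordinates c = M·v (v = (-8, -5, 21, 56, 106, -17)):
  c_1 = 0*-8 + -1*-5 + 3*21 + -3*56 + 1*106 + 0*-17 = 6
  c_2 = -1*-8 + 0*-5 + 10*21 + 0*56 + -2*106 + 0*-17 = 6
  c_3 = 2*-8 + 0*-5 + -20*21 + 0*56 + 4*106 + -1*-17 = 5
  c_4 = 0*-8 + 0*-5 + 0*21 + 2*56 + -1*106 + 0*-17 = 6
  c_5 = 1*-8 + 0*-5 + -15*21 + 2*56 + 2*106 + 0*-17 = 1
  c_6 = 0*-8 + 0*-5 + 3*21 + -3*56 + 1*106 + 0*-17 = 1
Base-2 expansion of each c_i:
  c_1 = 6 = 0·2^0 + 1·2^1 + 1·2^2
  c_2 = 6 = 0·2^0 + 1·2^1 + 1·2^2
  c_3 = 5 = 1·2^0 + 0·2^1 + 1·2^2
  c_4 = 6 = 0·2^0 + 1·2^1 + 1·2^2
  c_5 = 1 = 1·2^0
  c_6 = 1 = 1·2^0
p-restricted factor λ_0 = (0, 0, 1, 0, 1, 1)
p-restricted factor λ_1 = (1, 1, 0, 1, 0, 0)
p-restricted factor λ_2 = (1, 1, 1, 1, 0, 0)

((0, 0, 1, 0, 1, 1), (1, 1, 0, 1, 0, 0), (1, 1, 1, 1, 0, 0))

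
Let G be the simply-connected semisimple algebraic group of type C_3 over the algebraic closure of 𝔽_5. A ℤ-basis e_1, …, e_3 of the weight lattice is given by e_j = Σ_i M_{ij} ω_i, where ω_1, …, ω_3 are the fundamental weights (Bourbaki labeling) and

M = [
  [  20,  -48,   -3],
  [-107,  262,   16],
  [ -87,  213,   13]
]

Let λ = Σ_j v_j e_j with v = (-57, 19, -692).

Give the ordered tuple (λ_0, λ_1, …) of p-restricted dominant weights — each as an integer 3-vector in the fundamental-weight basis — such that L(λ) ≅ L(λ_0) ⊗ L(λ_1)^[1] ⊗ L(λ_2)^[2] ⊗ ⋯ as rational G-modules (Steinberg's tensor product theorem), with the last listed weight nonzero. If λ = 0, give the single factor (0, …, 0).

((4, 0, 0), (4, 1, 2))

Converting to the ω-basis (c_i = row i of M dotted with v = (-57, 19, -692)):
  c_1 = (20)·(-57) + (-48)·(19) + (-3)·(-692) = 24
  c_2 = (-107)·(-57) + 262·19 + (16)·(-692) = 5
  c_3 = (-87)·(-57) + 213·19 + (13)·(-692) = 10
Writing each c_i in base p = 5:
  c_1 = 24 = 4·5^0 + 4·5^1
  c_2 = 5 = 0·5^0 + 1·5^1
  c_3 = 10 = 0·5^0 + 2·5^1
p-restricted factor λ_0 = (4, 0, 0)
p-restricted factor λ_1 = (4, 1, 2)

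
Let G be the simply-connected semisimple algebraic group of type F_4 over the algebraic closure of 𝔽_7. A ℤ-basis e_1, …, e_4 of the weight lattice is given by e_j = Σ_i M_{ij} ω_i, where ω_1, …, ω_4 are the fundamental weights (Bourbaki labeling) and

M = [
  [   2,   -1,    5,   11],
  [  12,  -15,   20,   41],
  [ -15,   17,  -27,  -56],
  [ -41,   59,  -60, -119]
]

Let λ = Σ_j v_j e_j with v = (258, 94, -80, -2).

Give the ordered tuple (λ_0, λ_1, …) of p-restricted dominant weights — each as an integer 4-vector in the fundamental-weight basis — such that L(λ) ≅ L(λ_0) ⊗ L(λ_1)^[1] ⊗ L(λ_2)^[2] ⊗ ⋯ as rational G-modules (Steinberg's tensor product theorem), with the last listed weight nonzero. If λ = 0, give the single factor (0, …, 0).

Converting to the ω-basis (c_i = row i of M dotted with v = (258, 94, -80, -2)):
  c_1 = (2)·(258) + (-1)·(94) + (5)·(-80) + (11)·(-2) = 0
  c_2 = (12)·(258) + (-15)·(94) + (20)·(-80) + (41)·(-2) = 4
  c_3 = (-15)·(258) + (17)·(94) + (-27)·(-80) + (-56)·(-2) = 0
  c_4 = (-41)·(258) + (59)·(94) + (-60)·(-80) + (-119)·(-2) = 6
Writing each c_i in base p = 7:
  c_1 = 0
  c_2 = 4 = 4·7^0
  c_3 = 0
  c_4 = 6 = 6·7^0
Factor λ_0 = (0, 4, 0, 6)

((0, 4, 0, 6),)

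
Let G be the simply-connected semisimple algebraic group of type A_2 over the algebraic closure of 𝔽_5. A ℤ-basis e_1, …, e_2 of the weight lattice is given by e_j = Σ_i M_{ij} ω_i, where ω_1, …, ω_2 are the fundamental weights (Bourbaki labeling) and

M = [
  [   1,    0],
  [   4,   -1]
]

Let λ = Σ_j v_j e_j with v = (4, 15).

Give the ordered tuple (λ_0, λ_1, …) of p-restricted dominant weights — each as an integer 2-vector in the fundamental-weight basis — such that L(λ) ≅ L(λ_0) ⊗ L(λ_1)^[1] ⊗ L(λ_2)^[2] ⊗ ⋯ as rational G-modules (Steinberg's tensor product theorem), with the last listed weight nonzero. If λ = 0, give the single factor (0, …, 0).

((4, 1),)

Converting to the ω-basis (c_i = row i of M dotted with v = (4, 15)):
  c_1 = 1·4 + 0·15 = 4
  c_2 = 4·4 + (-1)·(15) = 1
Expand coordinatewise in base 5:
  c_1 = 4 = 4·5^0
  c_2 = 1 = 1·5^0
λ_0 = (4, 1)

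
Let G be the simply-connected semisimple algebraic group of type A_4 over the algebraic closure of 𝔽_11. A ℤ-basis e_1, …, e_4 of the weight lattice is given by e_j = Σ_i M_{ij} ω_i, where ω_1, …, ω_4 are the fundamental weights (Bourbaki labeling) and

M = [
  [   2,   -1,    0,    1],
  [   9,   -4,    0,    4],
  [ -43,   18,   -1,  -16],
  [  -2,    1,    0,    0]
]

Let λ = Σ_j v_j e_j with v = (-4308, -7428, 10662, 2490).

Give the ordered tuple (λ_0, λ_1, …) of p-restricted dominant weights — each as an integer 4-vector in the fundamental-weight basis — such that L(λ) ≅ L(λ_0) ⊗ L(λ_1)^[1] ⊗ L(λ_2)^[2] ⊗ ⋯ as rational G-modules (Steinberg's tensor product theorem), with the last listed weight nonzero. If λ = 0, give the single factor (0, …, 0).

((4, 9, 4, 0), (8, 4, 6, 9), (10, 7, 8, 9))

Compute c_i = Σ_j M_{ij} v_j with v = (-4308, -7428, 10662, 2490):
  c_1 = (2)·(-4308) + (-1)·(-7428) + 0·10662 + 1·2490 = 1302
  c_2 = (9)·(-4308) + (-4)·(-7428) + 0·10662 + 4·2490 = 900
  c_3 = (-43)·(-4308) + (18)·(-7428) + (-1)·(10662) + (-16)·(2490) = 1038
  c_4 = (-2)·(-4308) + (1)·(-7428) + 0·10662 + 0·2490 = 1188
p = 11; digits c_i = Σ_j d_{ij}·11^j, 0 ≤ d_{ij} < 11:
  c_1 = 1302 = 4·11^0 + 8·11^1 + 10·11^2
  c_2 = 900 = 9·11^0 + 4·11^1 + 7·11^2
  c_3 = 1038 = 4·11^0 + 6·11^1 + 8·11^2
  c_4 = 1188 = 0·11^0 + 9·11^1 + 9·11^2
p-restricted factor λ_0 = (4, 9, 4, 0)
p-restricted factor λ_1 = (8, 4, 6, 9)
p-restricted factor λ_2 = (10, 7, 8, 9)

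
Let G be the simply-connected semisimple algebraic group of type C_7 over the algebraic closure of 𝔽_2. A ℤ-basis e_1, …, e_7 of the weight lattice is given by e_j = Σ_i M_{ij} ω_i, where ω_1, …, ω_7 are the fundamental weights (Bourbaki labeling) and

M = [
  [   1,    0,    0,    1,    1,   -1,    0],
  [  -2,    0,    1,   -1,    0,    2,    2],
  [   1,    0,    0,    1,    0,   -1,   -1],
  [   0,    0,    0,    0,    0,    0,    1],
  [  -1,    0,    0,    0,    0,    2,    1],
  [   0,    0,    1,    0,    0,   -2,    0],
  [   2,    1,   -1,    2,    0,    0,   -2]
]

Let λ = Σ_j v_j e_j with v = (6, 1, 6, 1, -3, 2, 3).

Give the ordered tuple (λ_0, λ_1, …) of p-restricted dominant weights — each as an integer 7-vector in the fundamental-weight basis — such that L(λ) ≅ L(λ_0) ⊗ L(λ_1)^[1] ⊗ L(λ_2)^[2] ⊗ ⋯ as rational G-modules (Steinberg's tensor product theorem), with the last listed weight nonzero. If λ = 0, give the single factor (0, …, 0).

((0, 1, 0, 1, 1, 0, 1), (1, 1, 1, 1, 0, 1, 1))

Converting to the ω-basis (c_i = row i of M dotted with v = (6, 1, 6, 1, -3, 2, 3)):
  c_1 = 1*6 + 0*1 + 0*6 + 1*1 + 1*-3 + -1*2 + 0*3 = 2
  c_2 = -2*6 + 0*1 + 1*6 + -1*1 + 0*-3 + 2*2 + 2*3 = 3
  c_3 = 1*6 + 0*1 + 0*6 + 1*1 + 0*-3 + -1*2 + -1*3 = 2
  c_4 = 0*6 + 0*1 + 0*6 + 0*1 + 0*-3 + 0*2 + 1*3 = 3
  c_5 = -1*6 + 0*1 + 0*6 + 0*1 + 0*-3 + 2*2 + 1*3 = 1
  c_6 = 0*6 + 0*1 + 1*6 + 0*1 + 0*-3 + -2*2 + 0*3 = 2
  c_7 = 2*6 + 1*1 + -1*6 + 2*1 + 0*-3 + 0*2 + -2*3 = 3
Expand coordinatewise in base 2:
  c_1 = 2 = 0·2^0 + 1·2^1
  c_2 = 3 = 1·2^0 + 1·2^1
  c_3 = 2 = 0·2^0 + 1·2^1
  c_4 = 3 = 1·2^0 + 1·2^1
  c_5 = 1 = 1·2^0
  c_6 = 2 = 0·2^0 + 1·2^1
  c_7 = 3 = 1·2^0 + 1·2^1
λ_0 = (0, 1, 0, 1, 1, 0, 1)
λ_1 = (1, 1, 1, 1, 0, 1, 1)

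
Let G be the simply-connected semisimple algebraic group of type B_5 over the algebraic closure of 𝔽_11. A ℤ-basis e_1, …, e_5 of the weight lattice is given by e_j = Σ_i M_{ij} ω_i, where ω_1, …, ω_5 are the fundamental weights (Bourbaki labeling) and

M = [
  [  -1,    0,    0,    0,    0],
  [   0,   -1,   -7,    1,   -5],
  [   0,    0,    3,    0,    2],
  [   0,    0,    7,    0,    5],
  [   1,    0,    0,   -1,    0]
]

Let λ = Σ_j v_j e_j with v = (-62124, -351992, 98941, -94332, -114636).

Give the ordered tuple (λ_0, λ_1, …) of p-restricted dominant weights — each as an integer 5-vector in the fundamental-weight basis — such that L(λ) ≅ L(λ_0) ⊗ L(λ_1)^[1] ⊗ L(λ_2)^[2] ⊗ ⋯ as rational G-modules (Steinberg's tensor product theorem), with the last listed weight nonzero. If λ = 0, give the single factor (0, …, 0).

ω-coordinates c = M·v, v = (-62124, -351992, 98941, -94332, -114636):
  c_1 = -1*-62124 + 0*-351992 + 0*98941 + 0*-94332 + 0*-114636 = 62124
  c_2 = 0*-62124 + -1*-351992 + -7*98941 + 1*-94332 + -5*-114636 = 138253
  c_3 = 0*-62124 + 0*-351992 + 3*98941 + 0*-94332 + 2*-114636 = 67551
  c_4 = 0*-62124 + 0*-351992 + 7*98941 + 0*-94332 + 5*-114636 = 119407
  c_5 = 1*-62124 + 0*-351992 + 0*98941 + -1*-94332 + 0*-114636 = 32208
Expand coordinatewise in base 11:
  c_1 = 62124 = 7·11^0 + 4·11^1 + 7·11^2 + 2·11^3 + 4·11^4
  c_2 = 138253 = 5·11^0 + 6·11^1 + 9·11^2 + 4·11^3 + 9·11^4
  c_3 = 67551 = 0·11^0 + 3·11^1 + 8·11^2 + 6·11^3 + 4·11^4
  c_4 = 119407 = 2·11^0 + 9·11^1 + 7·11^2 + 1·11^3 + 8·11^4
  c_5 = 32208 = 0·11^0 + 2·11^1 + 2·11^2 + 2·11^3 + 2·11^4
Factor λ_0 = (7, 5, 0, 2, 0)
Factor λ_1 = (4, 6, 3, 9, 2)
Factor λ_2 = (7, 9, 8, 7, 2)
Factor λ_3 = (2, 4, 6, 1, 2)
Factor λ_4 = (4, 9, 4, 8, 2)

((7, 5, 0, 2, 0), (4, 6, 3, 9, 2), (7, 9, 8, 7, 2), (2, 4, 6, 1, 2), (4, 9, 4, 8, 2))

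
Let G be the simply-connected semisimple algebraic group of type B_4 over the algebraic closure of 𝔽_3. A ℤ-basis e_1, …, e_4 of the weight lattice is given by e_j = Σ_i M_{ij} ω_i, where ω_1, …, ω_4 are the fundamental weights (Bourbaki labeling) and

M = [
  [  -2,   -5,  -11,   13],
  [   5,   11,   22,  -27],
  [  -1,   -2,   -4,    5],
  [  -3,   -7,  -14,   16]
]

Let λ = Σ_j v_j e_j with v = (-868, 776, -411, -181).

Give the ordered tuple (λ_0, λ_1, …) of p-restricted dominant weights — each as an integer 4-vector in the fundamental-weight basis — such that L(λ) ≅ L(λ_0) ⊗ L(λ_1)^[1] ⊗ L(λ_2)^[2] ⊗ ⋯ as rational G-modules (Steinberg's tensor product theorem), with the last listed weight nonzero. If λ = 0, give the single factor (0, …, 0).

Converting to the ω-basis (c_i = row i of M dotted with v = (-868, 776, -411, -181)):
  c_1 = -2*-868 + -5*776 + -11*-411 + 13*-181 = 24
  c_2 = 5*-868 + 11*776 + 22*-411 + -27*-181 = 41
  c_3 = -1*-868 + -2*776 + -4*-411 + 5*-181 = 55
  c_4 = -3*-868 + -7*776 + -14*-411 + 16*-181 = 30
Base-3 expansion of each c_i:
  c_1 = 24 = 0·3^0 + 2·3^1 + 2·3^2
  c_2 = 41 = 2·3^0 + 1·3^1 + 1·3^2 + 1·3^3
  c_3 = 55 = 1·3^0 + 0·3^1 + 0·3^2 + 2·3^3
  c_4 = 30 = 0·3^0 + 1·3^1 + 0·3^2 + 1·3^3
Factor λ_0 = (0, 2, 1, 0)
Factor λ_1 = (2, 1, 0, 1)
Factor λ_2 = (2, 1, 0, 0)
Factor λ_3 = (0, 1, 2, 1)

((0, 2, 1, 0), (2, 1, 0, 1), (2, 1, 0, 0), (0, 1, 2, 1))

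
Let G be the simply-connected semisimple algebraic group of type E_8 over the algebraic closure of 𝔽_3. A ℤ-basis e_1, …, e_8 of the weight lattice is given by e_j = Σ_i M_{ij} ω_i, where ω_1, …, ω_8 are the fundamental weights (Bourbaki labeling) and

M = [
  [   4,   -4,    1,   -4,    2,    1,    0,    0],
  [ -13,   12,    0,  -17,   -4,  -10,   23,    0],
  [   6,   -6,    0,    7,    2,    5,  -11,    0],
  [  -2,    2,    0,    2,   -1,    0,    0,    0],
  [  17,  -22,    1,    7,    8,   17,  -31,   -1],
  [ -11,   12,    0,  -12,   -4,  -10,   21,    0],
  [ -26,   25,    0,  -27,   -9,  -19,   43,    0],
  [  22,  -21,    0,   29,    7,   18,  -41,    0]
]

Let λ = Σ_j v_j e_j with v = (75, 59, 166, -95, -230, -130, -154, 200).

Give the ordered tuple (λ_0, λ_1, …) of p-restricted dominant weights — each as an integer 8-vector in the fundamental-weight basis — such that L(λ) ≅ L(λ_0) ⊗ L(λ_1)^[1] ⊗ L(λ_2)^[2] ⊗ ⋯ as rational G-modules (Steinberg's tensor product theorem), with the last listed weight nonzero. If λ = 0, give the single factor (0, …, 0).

Compute c_i = Σ_j M_{ij} v_j with v = (75, 59, 166, -95, -230, -130, -154, 200):
  c_1 = 4·75 + (-4)·(59) + 1·166 + (-4)·(-95) + (2)·(-230) + (1)·(-130) + (0)·(-154) + 0·200 = 20
  c_2 = (-13)·(75) + 12·59 + 0·166 + (-17)·(-95) + (-4)·(-230) + (-10)·(-130) + (23)·(-154) + 0·200 = 26
  c_3 = 6·75 + (-6)·(59) + 0·166 + (7)·(-95) + (2)·(-230) + (5)·(-130) + (-11)·(-154) + 0·200 = 15
  c_4 = (-2)·(75) + 2·59 + 0·166 + (2)·(-95) + (-1)·(-230) + (0)·(-130) + (0)·(-154) + 0·200 = 8
  c_5 = 17·75 + (-22)·(59) + 1·166 + (7)·(-95) + (8)·(-230) + (17)·(-130) + (-31)·(-154) + (-1)·(200) = 2
  c_6 = (-11)·(75) + 12·59 + 0·166 + (-12)·(-95) + (-4)·(-230) + (-10)·(-130) + (21)·(-154) + 0·200 = 9
  c_7 = (-26)·(75) + 25·59 + 0·166 + (-27)·(-95) + (-9)·(-230) + (-19)·(-130) + (43)·(-154) + 0·200 = 8
  c_8 = 22·75 + (-21)·(59) + 0·166 + (29)·(-95) + (7)·(-230) + (18)·(-130) + (-41)·(-154) + 0·200 = 20
Base-3 expansion of each c_i:
  c_1 = 20 = 2·3^0 + 0·3^1 + 2·3^2
  c_2 = 26 = 2·3^0 + 2·3^1 + 2·3^2
  c_3 = 15 = 0·3^0 + 2·3^1 + 1·3^2
  c_4 = 8 = 2·3^0 + 2·3^1
  c_5 = 2 = 2·3^0
  c_6 = 9 = 0·3^0 + 0·3^1 + 1·3^2
  c_7 = 8 = 2·3^0 + 2·3^1
  c_8 = 20 = 2·3^0 + 0·3^1 + 2·3^2
λ_0 = (2, 2, 0, 2, 2, 0, 2, 2)
λ_1 = (0, 2, 2, 2, 0, 0, 2, 0)
λ_2 = (2, 2, 1, 0, 0, 1, 0, 2)

((2, 2, 0, 2, 2, 0, 2, 2), (0, 2, 2, 2, 0, 0, 2, 0), (2, 2, 1, 0, 0, 1, 0, 2))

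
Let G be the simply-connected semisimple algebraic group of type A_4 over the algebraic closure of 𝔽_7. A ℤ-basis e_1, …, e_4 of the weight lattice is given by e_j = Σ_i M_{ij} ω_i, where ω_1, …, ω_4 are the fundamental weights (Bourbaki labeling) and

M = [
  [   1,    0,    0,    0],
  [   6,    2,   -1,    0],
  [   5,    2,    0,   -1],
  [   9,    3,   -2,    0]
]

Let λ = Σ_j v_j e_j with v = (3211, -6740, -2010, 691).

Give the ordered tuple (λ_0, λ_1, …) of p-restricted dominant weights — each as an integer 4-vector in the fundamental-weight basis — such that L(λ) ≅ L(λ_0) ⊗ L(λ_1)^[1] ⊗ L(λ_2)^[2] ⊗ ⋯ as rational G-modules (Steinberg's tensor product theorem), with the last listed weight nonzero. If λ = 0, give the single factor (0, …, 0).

((5, 5, 1, 1), (3, 0, 3, 1), (2, 5, 3, 0), (2, 1, 5, 2), (1, 3, 0, 5))

In the fundamental-weight basis, λ has coordinates c = M·v (v = (3211, -6740, -2010, 691)):
  c_1 = (1)·(3211) + (0)·(-6740) + (0)·(-2010) + (0)·(691) = 3211
  c_2 = (6)·(3211) + (2)·(-6740) + (-1)·(-2010) + (0)·(691) = 7796
  c_3 = (5)·(3211) + (2)·(-6740) + (0)·(-2010) + (-1)·(691) = 1884
  c_4 = (9)·(3211) + (3)·(-6740) + (-2)·(-2010) + (0)·(691) = 12699
Base-7 expansion of each c_i:
  c_1 = 3211 = 5·7^0 + 3·7^1 + 2·7^2 + 2·7^3 + 1·7^4
  c_2 = 7796 = 5·7^0 + 0·7^1 + 5·7^2 + 1·7^3 + 3·7^4
  c_3 = 1884 = 1·7^0 + 3·7^1 + 3·7^2 + 5·7^3
  c_4 = 12699 = 1·7^0 + 1·7^1 + 0·7^2 + 2·7^3 + 5·7^4
Factor λ_0 = (5, 5, 1, 1)
Factor λ_1 = (3, 0, 3, 1)
Factor λ_2 = (2, 5, 3, 0)
Factor λ_3 = (2, 1, 5, 2)
Factor λ_4 = (1, 3, 0, 5)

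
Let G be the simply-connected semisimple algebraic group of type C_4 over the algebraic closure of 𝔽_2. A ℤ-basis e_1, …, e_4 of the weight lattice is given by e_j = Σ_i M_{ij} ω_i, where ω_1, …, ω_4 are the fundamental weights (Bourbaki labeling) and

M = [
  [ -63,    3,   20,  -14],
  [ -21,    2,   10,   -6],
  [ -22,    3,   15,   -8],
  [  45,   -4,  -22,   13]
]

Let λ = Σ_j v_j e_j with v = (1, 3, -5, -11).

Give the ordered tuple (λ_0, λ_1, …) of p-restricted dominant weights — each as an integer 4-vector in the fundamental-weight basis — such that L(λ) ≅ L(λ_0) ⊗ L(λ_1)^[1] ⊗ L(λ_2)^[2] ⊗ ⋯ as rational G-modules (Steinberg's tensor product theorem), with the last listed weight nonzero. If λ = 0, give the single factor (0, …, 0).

ω-coordinates c = M·v, v = (1, 3, -5, -11):
  c_1 = (-63)·(1) + (3)·(3) + (20)·(-5) + (-14)·(-11) = 0
  c_2 = (-21)·(1) + (2)·(3) + (10)·(-5) + (-6)·(-11) = 1
  c_3 = (-22)·(1) + (3)·(3) + (15)·(-5) + (-8)·(-11) = 0
  c_4 = (45)·(1) + (-4)·(3) + (-22)·(-5) + (13)·(-11) = 0
Expand coordinatewise in base 2:
  c_1 = 0
  c_2 = 1 = 1·2^0
  c_3 = 0
  c_4 = 0
λ_0 = (0, 1, 0, 0)

((0, 1, 0, 0),)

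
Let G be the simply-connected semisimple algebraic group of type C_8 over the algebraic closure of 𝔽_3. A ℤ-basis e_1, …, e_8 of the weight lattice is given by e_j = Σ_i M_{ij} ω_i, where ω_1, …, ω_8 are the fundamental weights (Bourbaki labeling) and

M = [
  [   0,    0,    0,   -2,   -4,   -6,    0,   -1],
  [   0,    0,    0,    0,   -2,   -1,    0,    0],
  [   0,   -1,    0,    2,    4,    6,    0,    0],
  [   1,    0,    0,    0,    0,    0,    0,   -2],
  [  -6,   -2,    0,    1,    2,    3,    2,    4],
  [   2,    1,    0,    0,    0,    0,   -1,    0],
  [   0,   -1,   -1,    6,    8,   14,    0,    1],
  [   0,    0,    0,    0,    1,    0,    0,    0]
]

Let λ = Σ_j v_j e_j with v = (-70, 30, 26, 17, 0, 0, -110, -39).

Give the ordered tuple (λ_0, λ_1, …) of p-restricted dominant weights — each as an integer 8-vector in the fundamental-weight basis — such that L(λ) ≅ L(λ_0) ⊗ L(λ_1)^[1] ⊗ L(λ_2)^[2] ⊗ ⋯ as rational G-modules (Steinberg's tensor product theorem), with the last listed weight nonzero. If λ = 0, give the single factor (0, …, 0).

Converting to the ω-basis (c_i = row i of M dotted with v = (-70, 30, 26, 17, 0, 0, -110, -39)):
  c_1 = (0)·(-70) + (0)·(30) + (0)·(26) + (-2)·(17) + (-4)·(0) + (-6)·(0) + (0)·(-110) + (-1)·(-39) = 5
  c_2 = (0)·(-70) + (0)·(30) + (0)·(26) + (0)·(17) + (-2)·(0) + (-1)·(0) + (0)·(-110) + (0)·(-39) = 0
  c_3 = (0)·(-70) + (-1)·(30) + (0)·(26) + (2)·(17) + (4)·(0) + (6)·(0) + (0)·(-110) + (0)·(-39) = 4
  c_4 = (1)·(-70) + (0)·(30) + (0)·(26) + (0)·(17) + (0)·(0) + (0)·(0) + (0)·(-110) + (-2)·(-39) = 8
  c_5 = (-6)·(-70) + (-2)·(30) + (0)·(26) + (1)·(17) + (2)·(0) + (3)·(0) + (2)·(-110) + (4)·(-39) = 1
  c_6 = (2)·(-70) + (1)·(30) + (0)·(26) + (0)·(17) + (0)·(0) + (0)·(0) + (-1)·(-110) + (0)·(-39) = 0
  c_7 = (0)·(-70) + (-1)·(30) + (-1)·(26) + (6)·(17) + (8)·(0) + (14)·(0) + (0)·(-110) + (1)·(-39) = 7
  c_8 = (0)·(-70) + (0)·(30) + (0)·(26) + (0)·(17) + (1)·(0) + (0)·(0) + (0)·(-110) + (0)·(-39) = 0
Base-3 expansion of each c_i:
  c_1 = 5 = 2·3^0 + 1·3^1
  c_2 = 0
  c_3 = 4 = 1·3^0 + 1·3^1
  c_4 = 8 = 2·3^0 + 2·3^1
  c_5 = 1 = 1·3^0
  c_6 = 0
  c_7 = 7 = 1·3^0 + 2·3^1
  c_8 = 0
λ_0 = (2, 0, 1, 2, 1, 0, 1, 0)
λ_1 = (1, 0, 1, 2, 0, 0, 2, 0)

((2, 0, 1, 2, 1, 0, 1, 0), (1, 0, 1, 2, 0, 0, 2, 0))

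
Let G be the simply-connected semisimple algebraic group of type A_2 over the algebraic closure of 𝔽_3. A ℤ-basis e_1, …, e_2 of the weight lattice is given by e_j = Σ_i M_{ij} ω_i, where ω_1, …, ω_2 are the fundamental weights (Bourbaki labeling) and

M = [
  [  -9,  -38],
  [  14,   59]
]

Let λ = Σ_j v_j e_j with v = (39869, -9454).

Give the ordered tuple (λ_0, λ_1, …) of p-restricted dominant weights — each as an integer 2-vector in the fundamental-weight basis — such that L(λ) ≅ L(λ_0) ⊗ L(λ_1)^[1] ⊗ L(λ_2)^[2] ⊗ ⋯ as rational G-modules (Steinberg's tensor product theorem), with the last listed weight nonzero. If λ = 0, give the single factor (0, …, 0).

Converting to the ω-basis (c_i = row i of M dotted with v = (39869, -9454)):
  c_1 = -9*39869 + -38*-9454 = 431
  c_2 = 14*39869 + 59*-9454 = 380
Base-3 expansion of each c_i:
  c_1 = 431 = 2·3^0 + 2·3^1 + 2·3^2 + 0·3^3 + 2·3^4 + 1·3^5
  c_2 = 380 = 2·3^0 + 0·3^1 + 0·3^2 + 2·3^3 + 1·3^4 + 1·3^5
λ_0 = (2, 2)
λ_1 = (2, 0)
λ_2 = (2, 0)
λ_3 = (0, 2)
λ_4 = (2, 1)
λ_5 = (1, 1)

((2, 2), (2, 0), (2, 0), (0, 2), (2, 1), (1, 1))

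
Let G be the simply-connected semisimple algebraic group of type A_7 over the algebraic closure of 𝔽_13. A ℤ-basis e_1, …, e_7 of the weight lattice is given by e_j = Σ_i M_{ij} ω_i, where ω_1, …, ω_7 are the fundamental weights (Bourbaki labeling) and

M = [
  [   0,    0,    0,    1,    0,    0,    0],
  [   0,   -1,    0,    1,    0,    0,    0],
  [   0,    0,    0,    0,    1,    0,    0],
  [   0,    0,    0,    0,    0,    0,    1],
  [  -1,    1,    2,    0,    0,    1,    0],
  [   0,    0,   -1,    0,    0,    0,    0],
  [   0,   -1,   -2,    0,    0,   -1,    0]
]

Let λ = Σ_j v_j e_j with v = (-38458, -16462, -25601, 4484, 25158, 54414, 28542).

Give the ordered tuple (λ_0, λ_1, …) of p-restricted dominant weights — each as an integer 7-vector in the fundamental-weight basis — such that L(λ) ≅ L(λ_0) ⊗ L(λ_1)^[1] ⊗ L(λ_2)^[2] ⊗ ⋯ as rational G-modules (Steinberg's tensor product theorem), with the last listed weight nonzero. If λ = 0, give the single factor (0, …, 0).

In the fundamental-weight basis, λ has coordinates c = M·v (v = (-38458, -16462, -25601, 4484, 25158, 54414, 28542)):
  c_1 = 0*-38458 + 0*-16462 + 0*-25601 + 1*4484 + 0*25158 + 0*54414 + 0*28542 = 4484
  c_2 = 0*-38458 + -1*-16462 + 0*-25601 + 1*4484 + 0*25158 + 0*54414 + 0*28542 = 20946
  c_3 = 0*-38458 + 0*-16462 + 0*-25601 + 0*4484 + 1*25158 + 0*54414 + 0*28542 = 25158
  c_4 = 0*-38458 + 0*-16462 + 0*-25601 + 0*4484 + 0*25158 + 0*54414 + 1*28542 = 28542
  c_5 = -1*-38458 + 1*-16462 + 2*-25601 + 0*4484 + 0*25158 + 1*54414 + 0*28542 = 25208
  c_6 = 0*-38458 + 0*-16462 + -1*-25601 + 0*4484 + 0*25158 + 0*54414 + 0*28542 = 25601
  c_7 = 0*-38458 + -1*-16462 + -2*-25601 + 0*4484 + 0*25158 + -1*54414 + 0*28542 = 13250
p = 13; digits c_i = Σ_j d_{ij}·13^j, 0 ≤ d_{ij} < 13:
  c_1 = 4484 = 12·13^0 + 6·13^1 + 0·13^2 + 2·13^3
  c_2 = 20946 = 3·13^0 + 12·13^1 + 6·13^2 + 9·13^3
  c_3 = 25158 = 3·13^0 + 11·13^1 + 5·13^2 + 11·13^3
  c_4 = 28542 = 7·13^0 + 11·13^1 + 12·13^2 + 12·13^3
  c_5 = 25208 = 1·13^0 + 2·13^1 + 6·13^2 + 11·13^3
  c_6 = 25601 = 4·13^0 + 6·13^1 + 8·13^2 + 11·13^3
  c_7 = 13250 = 3·13^0 + 5·13^1 + 0·13^2 + 6·13^3
p-restricted factor λ_0 = (12, 3, 3, 7, 1, 4, 3)
p-restricted factor λ_1 = (6, 12, 11, 11, 2, 6, 5)
p-restricted factor λ_2 = (0, 6, 5, 12, 6, 8, 0)
p-restricted factor λ_3 = (2, 9, 11, 12, 11, 11, 6)

((12, 3, 3, 7, 1, 4, 3), (6, 12, 11, 11, 2, 6, 5), (0, 6, 5, 12, 6, 8, 0), (2, 9, 11, 12, 11, 11, 6))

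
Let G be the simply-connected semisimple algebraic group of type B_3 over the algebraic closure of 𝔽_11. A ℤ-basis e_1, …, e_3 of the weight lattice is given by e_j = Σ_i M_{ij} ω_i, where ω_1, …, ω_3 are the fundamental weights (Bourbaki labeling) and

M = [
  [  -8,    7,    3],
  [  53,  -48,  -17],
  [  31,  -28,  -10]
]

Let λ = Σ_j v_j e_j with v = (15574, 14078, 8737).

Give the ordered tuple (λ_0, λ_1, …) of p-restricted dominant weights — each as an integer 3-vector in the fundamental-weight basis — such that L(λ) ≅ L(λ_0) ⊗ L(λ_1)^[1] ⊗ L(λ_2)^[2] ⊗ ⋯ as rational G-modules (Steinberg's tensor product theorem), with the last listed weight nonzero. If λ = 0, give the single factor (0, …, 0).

((0, 5, 8), (4, 5, 2), (1, 9, 10))

Converting to the ω-basis (c_i = row i of M dotted with v = (15574, 14078, 8737)):
  c_1 = (-8)·(15574) + (7)·(14078) + (3)·(8737) = 165
  c_2 = (53)·(15574) + (-48)·(14078) + (-17)·(8737) = 1149
  c_3 = (31)·(15574) + (-28)·(14078) + (-10)·(8737) = 1240
Writing each c_i in base p = 11:
  c_1 = 165 = 0·11^0 + 4·11^1 + 1·11^2
  c_2 = 1149 = 5·11^0 + 5·11^1 + 9·11^2
  c_3 = 1240 = 8·11^0 + 2·11^1 + 10·11^2
λ_0 = (0, 5, 8)
λ_1 = (4, 5, 2)
λ_2 = (1, 9, 10)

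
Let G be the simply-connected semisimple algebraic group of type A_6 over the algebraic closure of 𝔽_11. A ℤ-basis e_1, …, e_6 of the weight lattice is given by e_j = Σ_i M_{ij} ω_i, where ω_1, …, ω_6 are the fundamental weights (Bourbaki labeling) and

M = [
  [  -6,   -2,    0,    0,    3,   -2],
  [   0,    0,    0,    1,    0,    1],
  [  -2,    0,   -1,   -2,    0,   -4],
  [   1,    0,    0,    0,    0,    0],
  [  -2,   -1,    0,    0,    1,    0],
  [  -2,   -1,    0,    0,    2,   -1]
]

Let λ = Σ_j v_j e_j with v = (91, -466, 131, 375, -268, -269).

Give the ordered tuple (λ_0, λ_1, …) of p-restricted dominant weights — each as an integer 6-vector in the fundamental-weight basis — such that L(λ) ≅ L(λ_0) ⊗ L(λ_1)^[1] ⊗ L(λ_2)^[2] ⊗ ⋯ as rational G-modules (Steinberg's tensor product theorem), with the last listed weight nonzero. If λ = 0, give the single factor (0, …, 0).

((10, 7, 2, 3, 5, 6), (10, 9, 1, 8, 1, 1))

Converting to the ω-basis (c_i = row i of M dotted with v = (91, -466, 131, 375, -268, -269)):
  c_1 = (-6)·(91) + (-2)·(-466) + 0·131 + 0·375 + (3)·(-268) + (-2)·(-269) = 120
  c_2 = 0·91 + (0)·(-466) + 0·131 + 1·375 + (0)·(-268) + (1)·(-269) = 106
  c_3 = (-2)·(91) + (0)·(-466) + (-1)·(131) + (-2)·(375) + (0)·(-268) + (-4)·(-269) = 13
  c_4 = 1·91 + (0)·(-466) + 0·131 + 0·375 + (0)·(-268) + (0)·(-269) = 91
  c_5 = (-2)·(91) + (-1)·(-466) + 0·131 + 0·375 + (1)·(-268) + (0)·(-269) = 16
  c_6 = (-2)·(91) + (-1)·(-466) + 0·131 + 0·375 + (2)·(-268) + (-1)·(-269) = 17
Base-11 expansion of each c_i:
  c_1 = 120 = 10·11^0 + 10·11^1
  c_2 = 106 = 7·11^0 + 9·11^1
  c_3 = 13 = 2·11^0 + 1·11^1
  c_4 = 91 = 3·11^0 + 8·11^1
  c_5 = 16 = 5·11^0 + 1·11^1
  c_6 = 17 = 6·11^0 + 1·11^1
p-restricted factor λ_0 = (10, 7, 2, 3, 5, 6)
p-restricted factor λ_1 = (10, 9, 1, 8, 1, 1)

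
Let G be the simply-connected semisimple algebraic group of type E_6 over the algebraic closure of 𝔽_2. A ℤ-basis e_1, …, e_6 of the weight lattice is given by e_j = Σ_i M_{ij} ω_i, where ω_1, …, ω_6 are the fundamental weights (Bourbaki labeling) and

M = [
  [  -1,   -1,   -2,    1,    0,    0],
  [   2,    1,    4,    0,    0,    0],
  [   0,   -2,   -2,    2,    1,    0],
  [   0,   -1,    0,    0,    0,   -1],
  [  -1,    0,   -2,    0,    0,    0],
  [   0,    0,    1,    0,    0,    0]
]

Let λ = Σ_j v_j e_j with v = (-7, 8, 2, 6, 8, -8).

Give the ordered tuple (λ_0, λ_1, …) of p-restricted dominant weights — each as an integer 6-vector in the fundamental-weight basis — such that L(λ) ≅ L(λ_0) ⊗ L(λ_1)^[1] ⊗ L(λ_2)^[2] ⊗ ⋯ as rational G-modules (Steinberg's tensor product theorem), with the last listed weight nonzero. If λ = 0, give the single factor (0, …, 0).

((1, 0, 0, 0, 1, 0), (0, 1, 0, 0, 1, 1))

Converting to the ω-basis (c_i = row i of M dotted with v = (-7, 8, 2, 6, 8, -8)):
  c_1 = (-1)·(-7) + (-1)·(8) + (-2)·(2) + (1)·(6) + (0)·(8) + (0)·(-8) = 1
  c_2 = (2)·(-7) + (1)·(8) + (4)·(2) + (0)·(6) + (0)·(8) + (0)·(-8) = 2
  c_3 = (0)·(-7) + (-2)·(8) + (-2)·(2) + (2)·(6) + (1)·(8) + (0)·(-8) = 0
  c_4 = (0)·(-7) + (-1)·(8) + (0)·(2) + (0)·(6) + (0)·(8) + (-1)·(-8) = 0
  c_5 = (-1)·(-7) + (0)·(8) + (-2)·(2) + (0)·(6) + (0)·(8) + (0)·(-8) = 3
  c_6 = (0)·(-7) + (0)·(8) + (1)·(2) + (0)·(6) + (0)·(8) + (0)·(-8) = 2
p = 2; digits c_i = Σ_j d_{ij}·2^j, 0 ≤ d_{ij} < 2:
  c_1 = 1 = 1·2^0
  c_2 = 2 = 0·2^0 + 1·2^1
  c_3 = 0
  c_4 = 0
  c_5 = 3 = 1·2^0 + 1·2^1
  c_6 = 2 = 0·2^0 + 1·2^1
Factor λ_0 = (1, 0, 0, 0, 1, 0)
Factor λ_1 = (0, 1, 0, 0, 1, 1)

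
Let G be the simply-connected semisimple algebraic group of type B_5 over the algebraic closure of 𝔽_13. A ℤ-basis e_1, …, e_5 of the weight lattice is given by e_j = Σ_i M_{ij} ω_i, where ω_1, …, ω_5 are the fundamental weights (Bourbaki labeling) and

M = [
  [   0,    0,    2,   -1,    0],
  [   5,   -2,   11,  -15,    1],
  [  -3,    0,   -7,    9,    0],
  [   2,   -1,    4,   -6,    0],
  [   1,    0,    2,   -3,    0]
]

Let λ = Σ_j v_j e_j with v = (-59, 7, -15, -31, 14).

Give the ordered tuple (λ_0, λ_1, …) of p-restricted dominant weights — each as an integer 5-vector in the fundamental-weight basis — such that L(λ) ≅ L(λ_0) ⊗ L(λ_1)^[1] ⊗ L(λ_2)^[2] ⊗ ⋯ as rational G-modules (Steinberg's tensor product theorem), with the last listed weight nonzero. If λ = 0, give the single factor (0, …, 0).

ω-coordinates c = M·v, v = (-59, 7, -15, -31, 14):
  c_1 = 0*-59 + 0*7 + 2*-15 + -1*-31 + 0*14 = 1
  c_2 = 5*-59 + -2*7 + 11*-15 + -15*-31 + 1*14 = 5
  c_3 = -3*-59 + 0*7 + -7*-15 + 9*-31 + 0*14 = 3
  c_4 = 2*-59 + -1*7 + 4*-15 + -6*-31 + 0*14 = 1
  c_5 = 1*-59 + 0*7 + 2*-15 + -3*-31 + 0*14 = 4
Expand coordinatewise in base 13:
  c_1 = 1 = 1·13^0
  c_2 = 5 = 5·13^0
  c_3 = 3 = 3·13^0
  c_4 = 1 = 1·13^0
  c_5 = 4 = 4·13^0
Factor λ_0 = (1, 5, 3, 1, 4)

((1, 5, 3, 1, 4),)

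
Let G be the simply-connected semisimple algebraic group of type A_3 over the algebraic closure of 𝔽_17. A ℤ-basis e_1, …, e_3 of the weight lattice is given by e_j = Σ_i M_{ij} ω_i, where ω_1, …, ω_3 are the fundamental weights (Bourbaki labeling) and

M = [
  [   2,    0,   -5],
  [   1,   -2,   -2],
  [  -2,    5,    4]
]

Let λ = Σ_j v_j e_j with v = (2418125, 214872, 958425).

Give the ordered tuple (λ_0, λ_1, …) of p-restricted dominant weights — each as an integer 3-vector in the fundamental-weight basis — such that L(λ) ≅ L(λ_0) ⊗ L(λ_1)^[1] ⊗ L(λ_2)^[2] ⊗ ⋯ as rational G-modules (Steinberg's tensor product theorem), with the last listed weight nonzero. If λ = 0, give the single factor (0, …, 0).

Change of basis e → ω: c = M·v where v = (2418125, 214872, 958425):
  c_1 = (2)·(2418125) + (0)·(214872) + (-5)·(958425) = 44125
  c_2 = (1)·(2418125) + (-2)·(214872) + (-2)·(958425) = 71531
  c_3 = (-2)·(2418125) + (5)·(214872) + (4)·(958425) = 71810
Expand coordinatewise in base 17:
  c_1 = 44125 = 10·17^0 + 11·17^1 + 16·17^2 + 8·17^3
  c_2 = 71531 = 12·17^0 + 8·17^1 + 9·17^2 + 14·17^3
  c_3 = 71810 = 2·17^0 + 8·17^1 + 10·17^2 + 14·17^3
p-restricted factor λ_0 = (10, 12, 2)
p-restricted factor λ_1 = (11, 8, 8)
p-restricted factor λ_2 = (16, 9, 10)
p-restricted factor λ_3 = (8, 14, 14)

((10, 12, 2), (11, 8, 8), (16, 9, 10), (8, 14, 14))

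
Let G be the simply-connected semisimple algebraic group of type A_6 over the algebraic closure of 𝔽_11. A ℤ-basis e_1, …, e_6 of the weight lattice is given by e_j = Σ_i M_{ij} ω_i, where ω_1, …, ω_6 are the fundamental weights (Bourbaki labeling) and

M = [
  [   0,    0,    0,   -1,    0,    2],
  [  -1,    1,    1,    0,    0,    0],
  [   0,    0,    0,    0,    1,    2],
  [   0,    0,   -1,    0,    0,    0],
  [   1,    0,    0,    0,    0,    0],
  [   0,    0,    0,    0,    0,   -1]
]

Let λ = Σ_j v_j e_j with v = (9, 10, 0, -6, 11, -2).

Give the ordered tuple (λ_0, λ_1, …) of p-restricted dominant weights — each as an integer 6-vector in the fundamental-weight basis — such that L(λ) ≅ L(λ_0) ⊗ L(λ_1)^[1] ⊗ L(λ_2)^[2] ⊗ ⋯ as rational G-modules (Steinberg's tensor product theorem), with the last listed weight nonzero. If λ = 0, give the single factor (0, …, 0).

Converting to the ω-basis (c_i = row i of M dotted with v = (9, 10, 0, -6, 11, -2)):
  c_1 = 0·9 + 0·10 + 0·0 + (-1)·(-6) + 0·11 + (2)·(-2) = 2
  c_2 = (-1)·(9) + 1·10 + 1·0 + (0)·(-6) + 0·11 + (0)·(-2) = 1
  c_3 = 0·9 + 0·10 + 0·0 + (0)·(-6) + 1·11 + (2)·(-2) = 7
  c_4 = 0·9 + 0·10 + (-1)·(0) + (0)·(-6) + 0·11 + (0)·(-2) = 0
  c_5 = 1·9 + 0·10 + 0·0 + (0)·(-6) + 0·11 + (0)·(-2) = 9
  c_6 = 0·9 + 0·10 + 0·0 + (0)·(-6) + 0·11 + (-1)·(-2) = 2
Base-11 expansion of each c_i:
  c_1 = 2 = 2·11^0
  c_2 = 1 = 1·11^0
  c_3 = 7 = 7·11^0
  c_4 = 0
  c_5 = 9 = 9·11^0
  c_6 = 2 = 2·11^0
Factor λ_0 = (2, 1, 7, 0, 9, 2)

((2, 1, 7, 0, 9, 2),)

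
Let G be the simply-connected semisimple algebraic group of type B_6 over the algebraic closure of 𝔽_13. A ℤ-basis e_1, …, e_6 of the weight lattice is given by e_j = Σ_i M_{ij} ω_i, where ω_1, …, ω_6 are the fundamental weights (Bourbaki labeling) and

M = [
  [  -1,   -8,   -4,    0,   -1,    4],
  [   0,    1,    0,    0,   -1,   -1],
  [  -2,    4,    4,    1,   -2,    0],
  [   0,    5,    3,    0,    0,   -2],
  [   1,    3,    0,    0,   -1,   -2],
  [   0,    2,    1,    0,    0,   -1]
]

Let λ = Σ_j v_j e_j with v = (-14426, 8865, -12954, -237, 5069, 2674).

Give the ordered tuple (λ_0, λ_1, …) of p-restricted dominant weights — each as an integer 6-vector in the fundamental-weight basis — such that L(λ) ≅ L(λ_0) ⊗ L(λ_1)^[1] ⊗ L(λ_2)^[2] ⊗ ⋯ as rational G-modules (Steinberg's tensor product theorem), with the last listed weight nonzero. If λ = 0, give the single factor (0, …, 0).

Converting to the ω-basis (c_i = row i of M dotted with v = (-14426, 8865, -12954, -237, 5069, 2674)):
  c_1 = -1*-14426 + -8*8865 + -4*-12954 + 0*-237 + -1*5069 + 4*2674 = 949
  c_2 = 0*-14426 + 1*8865 + 0*-12954 + 0*-237 + -1*5069 + -1*2674 = 1122
  c_3 = -2*-14426 + 4*8865 + 4*-12954 + 1*-237 + -2*5069 + 0*2674 = 2121
  c_4 = 0*-14426 + 5*8865 + 3*-12954 + 0*-237 + 0*5069 + -2*2674 = 115
  c_5 = 1*-14426 + 3*8865 + 0*-12954 + 0*-237 + -1*5069 + -2*2674 = 1752
  c_6 = 0*-14426 + 2*8865 + 1*-12954 + 0*-237 + 0*5069 + -1*2674 = 2102
Writing each c_i in base p = 13:
  c_1 = 949 = 0·13^0 + 8·13^1 + 5·13^2
  c_2 = 1122 = 4·13^0 + 8·13^1 + 6·13^2
  c_3 = 2121 = 2·13^0 + 7·13^1 + 12·13^2
  c_4 = 115 = 11·13^0 + 8·13^1
  c_5 = 1752 = 10·13^0 + 4·13^1 + 10·13^2
  c_6 = 2102 = 9·13^0 + 5·13^1 + 12·13^2
λ_0 = (0, 4, 2, 11, 10, 9)
λ_1 = (8, 8, 7, 8, 4, 5)
λ_2 = (5, 6, 12, 0, 10, 12)

((0, 4, 2, 11, 10, 9), (8, 8, 7, 8, 4, 5), (5, 6, 12, 0, 10, 12))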